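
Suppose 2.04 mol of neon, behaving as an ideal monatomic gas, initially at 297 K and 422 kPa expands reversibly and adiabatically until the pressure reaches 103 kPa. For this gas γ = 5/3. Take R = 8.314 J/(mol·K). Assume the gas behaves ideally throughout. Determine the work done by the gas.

V₁ = nRT₁/P₁ = 2.04×8.314×297/422 = 11.9 L.
Adiabatic: T₂/T₁ = (P₂/P₁)^((γ−1)/γ) ⇒ T₂ = 297×(0.244)^0.400 = 169 K; V₂ = 27.8 L.
ΔU = nCvΔT = 2.04×12.5×(169−297) = -3260 J.
Q = 0 for an adiabatic process, so W = −ΔU = 3260 J.

3260 J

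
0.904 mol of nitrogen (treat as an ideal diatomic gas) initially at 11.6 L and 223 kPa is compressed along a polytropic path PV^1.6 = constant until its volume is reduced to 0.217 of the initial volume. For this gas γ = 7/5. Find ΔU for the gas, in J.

T₁ = P₁V₁/(nR) = 223×11.6/(0.904×8.314) = 344 K.
Polytropic n=1.6: T₂ = T₁(V₁/V₂)^(n−1) = 344×(4.61)^0.60 = 861 K; P₂ = P₁(V₁/V₂)^n = 2570 kPa.
For an ideal gas ΔU = nCvΔT with Cv = (5/2)R = 20.8 J/(mol·K).
ΔU = 0.904×20.8×(861−344) = 9710 J.

9710 J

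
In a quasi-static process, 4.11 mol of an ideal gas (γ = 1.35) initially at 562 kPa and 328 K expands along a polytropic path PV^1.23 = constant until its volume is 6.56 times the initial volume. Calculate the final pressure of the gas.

V₁ = nRT₁/P₁ = 4.11×8.314×328/562 = 19.9 L.
Polytropic n=1.23: T₂ = T₁(V₁/V₂)^(n−1) = 328×(0.152)^0.23 = 213 K; P₂ = P₁(V₁/V₂)^n = 55.6 kPa.

55.6 kPa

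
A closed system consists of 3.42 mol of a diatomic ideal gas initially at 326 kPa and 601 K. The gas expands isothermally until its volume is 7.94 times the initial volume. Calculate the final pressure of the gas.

V₁ = nRT₁/P₁ = 3.42×8.314×601/326 = 52.4 L.
Isothermal: T stays 601 K; PV = const ⇒ V₂ = 416 L, P₂ = 41.1 kPa.

41.1 kPa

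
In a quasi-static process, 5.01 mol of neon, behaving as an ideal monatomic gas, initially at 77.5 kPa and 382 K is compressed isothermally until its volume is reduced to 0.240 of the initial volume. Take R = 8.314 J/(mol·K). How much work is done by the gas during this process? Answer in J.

V₁ = nRT₁/P₁ = 5.01×8.314×382/77.5 = 205 L.
Isothermal: T stays 382 K; PV = const ⇒ V₂ = 49.3 L, P₂ = 323 kPa.
W = nRT ln(V₂/V₁) = 5.01×8.314×382×ln(0.240) = -22700 J.

-22700 J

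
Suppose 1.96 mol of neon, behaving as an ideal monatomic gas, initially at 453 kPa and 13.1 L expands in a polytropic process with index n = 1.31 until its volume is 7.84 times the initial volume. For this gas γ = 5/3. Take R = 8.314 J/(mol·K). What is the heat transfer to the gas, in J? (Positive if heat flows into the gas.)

T₁ = P₁V₁/(nR) = 453×13.1/(1.96×8.314) = 364 K.
Polytropic n=1.31: T₂ = T₁(V₁/V₂)^(n−1) = 364×(0.128)^0.31 = 192 K; P₂ = P₁(V₁/V₂)^n = 30.5 kPa.
W = (P₁V₁−P₂V₂)/(n−1) = (453×13.1−30.5×103)/0.31 = 9030 J.
ΔU = nCvΔT = 1.96×12.5×(192−364) = -4200 J.
Q = ΔU + W = 4830 J.

4830 J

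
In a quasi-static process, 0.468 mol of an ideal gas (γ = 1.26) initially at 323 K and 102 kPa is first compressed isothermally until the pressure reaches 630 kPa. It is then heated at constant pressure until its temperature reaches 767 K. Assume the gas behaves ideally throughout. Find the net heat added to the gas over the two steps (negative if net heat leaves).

V₁ = nRT₁/P₁ = 0.468×8.314×323/102 = 12.3 L.
Step 1 — Isothermal: T stays 323 K; PV = const ⇒ V₂ = 1.99 L, P₂ = 630 kPa.
ΔU = 0 (ideal gas, T constant).
W = nRT ln(V₂/V₁) = 0.468×8.314×323×ln(0.162) = -2290 J.
Q = ΔU + W = -2290 J.
State after step 1: P = 630 kPa, V = 1.99 L, T = 323 K.
Step 2 — Isobaric: P stays 630 kPa; V/T = const ⇒ T₂ = 767 K, V₂ = 4.74 L.
W = PΔV = 630×(4.74−1.99) kPa·L = 1730 J.
ΔU = nCvΔT = 0.468×32.0×(767−323) = 6640 J.
Q = ΔU + W = nCpΔT = 8370 J.
Net over both steps: W = -561 J, Q = 6080 J, ΔU = 6640 J.

6080 J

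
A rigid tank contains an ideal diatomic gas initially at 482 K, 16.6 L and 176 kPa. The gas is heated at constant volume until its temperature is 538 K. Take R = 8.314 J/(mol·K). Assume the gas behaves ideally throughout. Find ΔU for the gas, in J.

849 J

n = P₁V₁/(RT₁) = 176×16.6/(8.314×482) = 0.729 mol.
Isochoric: V stays 16.6 L; P/T = const ⇒ T₂ = 538 K, P₂ = 196 kPa.
For an ideal gas ΔU = nCvΔT with Cv = (5/2)R = 20.8 J/(mol·K).
ΔU = 0.729×20.8×(538−482) = 849 J.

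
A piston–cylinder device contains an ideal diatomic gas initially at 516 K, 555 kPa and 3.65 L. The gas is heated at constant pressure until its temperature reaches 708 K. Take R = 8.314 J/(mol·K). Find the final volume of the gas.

5.01 L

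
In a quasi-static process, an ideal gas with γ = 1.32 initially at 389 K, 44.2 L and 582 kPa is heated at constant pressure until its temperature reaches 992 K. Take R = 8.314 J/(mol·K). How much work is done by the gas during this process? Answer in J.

39900 J

n = P₁V₁/(RT₁) = 582×44.2/(8.314×389) = 7.95 mol.
Isobaric: P stays 582 kPa; V/T = const ⇒ T₂ = 992 K, V₂ = 113 L.
W = PΔV = 582×(113−44.2) kPa·L = 39900 J.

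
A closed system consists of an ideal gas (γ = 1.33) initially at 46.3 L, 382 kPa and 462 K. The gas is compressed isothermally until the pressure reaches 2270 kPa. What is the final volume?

Isothermal: T stays 462 K; PV = const ⇒ V₂ = 7.79 L, P₂ = 2270 kPa.

7.79 L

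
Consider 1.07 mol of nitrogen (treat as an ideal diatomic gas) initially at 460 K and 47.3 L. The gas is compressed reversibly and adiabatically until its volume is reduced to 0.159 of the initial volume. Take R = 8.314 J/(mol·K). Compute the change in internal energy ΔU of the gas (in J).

11100 J

P₁ = nRT₁/V₁ = 1.07×8.314×460/47.3 = 86.5 kPa.
Adiabatic: TV^(γ−1) = const ⇒ T₂ = 460×(6.29)^0.400 = 960 K; PV^γ = const ⇒ P₂ = 1140 kPa.
For an ideal gas ΔU = nCvΔT with Cv = (5/2)R = 20.8 J/(mol·K).
ΔU = 1.07×20.8×(960−460) = 11100 J.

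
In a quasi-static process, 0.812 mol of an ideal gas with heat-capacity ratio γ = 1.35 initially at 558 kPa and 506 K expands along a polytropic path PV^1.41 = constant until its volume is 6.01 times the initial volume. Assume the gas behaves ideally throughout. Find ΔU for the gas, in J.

-5080 J

V₁ = nRT₁/P₁ = 0.812×8.314×506/558 = 6.12 L.
Polytropic n=1.41: T₂ = T₁(V₁/V₂)^(n−1) = 506×(0.166)^0.41 = 243 K; P₂ = P₁(V₁/V₂)^n = 44.5 kPa.
For an ideal gas ΔU = nCvΔT with Cv = R/(γ−1) = 23.8 J/(mol·K).
ΔU = 0.812×23.8×(243−506) = -5080 J.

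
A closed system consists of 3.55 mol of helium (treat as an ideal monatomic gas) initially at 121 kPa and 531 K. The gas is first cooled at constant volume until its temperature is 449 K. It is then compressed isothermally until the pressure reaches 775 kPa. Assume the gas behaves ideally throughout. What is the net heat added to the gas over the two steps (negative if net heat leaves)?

-30500 J

V₁ = nRT₁/P₁ = 3.55×8.314×531/121 = 130 L.
Step 1 — Isochoric: V stays 130 L; P/T = const ⇒ T₂ = 449 K, P₂ = 102 kPa.
W = 0 (no volume change).
ΔU = nCvΔT = 3.55×12.5×(449−531) = -3630 J.
Q = ΔU = -3630 J.
State after step 1: P = 102 kPa, V = 130 L, T = 449 K.
Step 2 — Isothermal: T stays 449 K; PV = const ⇒ V₂ = 17.1 L, P₂ = 775 kPa.
ΔU = 0 (ideal gas, T constant).
W = nRT ln(V₂/V₁) = 3.55×8.314×449×ln(0.132) = -26800 J.
Q = ΔU + W = -26800 J.
Net over both steps: W = -26800 J, Q = -30500 J, ΔU = -3630 J.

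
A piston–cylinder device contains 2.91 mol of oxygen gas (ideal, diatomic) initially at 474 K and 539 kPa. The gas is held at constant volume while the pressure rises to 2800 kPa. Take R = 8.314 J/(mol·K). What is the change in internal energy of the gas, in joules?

V₁ = nRT₁/P₁ = 2.91×8.314×474/539 = 21.3 L.
Isochoric: V stays 21.3 L; P/T = const ⇒ T₂ = 2460 K, P₂ = 2800 kPa.
For an ideal gas ΔU = nCvΔT with Cv = (5/2)R = 20.8 J/(mol·K).
ΔU = 2.91×20.8×(2460−474) = 120000 J.

120000 J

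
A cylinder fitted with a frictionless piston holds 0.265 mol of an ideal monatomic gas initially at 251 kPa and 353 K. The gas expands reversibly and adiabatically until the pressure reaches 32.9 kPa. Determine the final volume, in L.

V₁ = nRT₁/P₁ = 0.265×8.314×353/251 = 3.10 L.
Adiabatic: T₂/T₁ = (P₂/P₁)^((γ−1)/γ) ⇒ T₂ = 353×(0.131)^0.400 = 157 K; V₂ = 10.5 L.

10.5 L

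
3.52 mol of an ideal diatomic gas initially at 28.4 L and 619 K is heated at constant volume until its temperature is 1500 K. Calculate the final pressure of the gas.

1550 kPa

P₁ = nRT₁/V₁ = 3.52×8.314×619/28.4 = 638 kPa.
Isochoric: V stays 28.4 L; P/T = const ⇒ T₂ = 1500 K, P₂ = 1550 kPa.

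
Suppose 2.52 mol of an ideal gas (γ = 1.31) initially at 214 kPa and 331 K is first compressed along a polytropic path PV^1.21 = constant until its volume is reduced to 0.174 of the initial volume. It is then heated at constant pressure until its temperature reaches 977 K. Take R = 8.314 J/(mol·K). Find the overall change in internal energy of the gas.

43700 J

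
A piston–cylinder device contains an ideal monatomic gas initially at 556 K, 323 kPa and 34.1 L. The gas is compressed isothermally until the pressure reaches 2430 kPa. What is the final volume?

4.53 L

Isothermal: T stays 556 K; PV = const ⇒ V₂ = 4.53 L, P₂ = 2430 kPa.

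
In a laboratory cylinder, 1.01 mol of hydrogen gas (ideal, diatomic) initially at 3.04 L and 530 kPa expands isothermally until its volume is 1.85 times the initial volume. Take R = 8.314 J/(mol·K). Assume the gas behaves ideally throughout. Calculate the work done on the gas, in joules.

T₁ = P₁V₁/(nR) = 530×3.04/(1.01×8.314) = 192 K.
Isothermal: T stays 192 K; PV = const ⇒ V₂ = 5.62 L, P₂ = 286 kPa.
W = nRT ln(V₂/V₁) = 1.01×8.314×192×ln(1.85) = 991 J.
Work done on the gas = −W_by = -991 J.

-991 J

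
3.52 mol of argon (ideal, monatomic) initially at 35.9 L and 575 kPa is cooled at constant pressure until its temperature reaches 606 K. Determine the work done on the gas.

2910 J

T₁ = P₁V₁/(nR) = 575×35.9/(3.52×8.314) = 705 K.
Isobaric: P stays 575 kPa; V/T = const ⇒ T₂ = 606 K, V₂ = 30.8 L.
W = PΔV = 575×(30.8−35.9) kPa·L = -2910 J.
Work done on the gas = −W_by = 2910 J.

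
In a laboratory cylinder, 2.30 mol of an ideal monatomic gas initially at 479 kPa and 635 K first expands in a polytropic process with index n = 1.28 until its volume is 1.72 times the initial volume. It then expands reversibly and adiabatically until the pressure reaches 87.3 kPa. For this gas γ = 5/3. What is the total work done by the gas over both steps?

V₁ = nRT₁/P₁ = 2.30×8.314×635/479 = 25.3 L.
Step 1 — Polytropic n=1.28: T₂ = T₁(V₁/V₂)^(n−1) = 635×(0.581)^0.28 = 546 K; P₂ = P₁(V₁/V₂)^n = 239 kPa.
W = (P₁V₁−P₂V₂)/(n−1) = (479×25.3−239×43.6)/0.28 = 6110 J.
ΔU = nCvΔT = 2.30×12.5×(546−635) = -2570 J.
Q = ΔU + W = 3540 J.
State after step 1: P = 239 kPa, V = 43.6 L, T = 546 K.
Step 2 — Adiabatic: T₂/T₁ = (P₂/P₁)^((γ−1)/γ) ⇒ T₂ = 546×(0.365)^0.400 = 364 K; V₂ = 79.8 L.
ΔU = nCvΔT = 2.30×12.5×(364−546) = -5190 J.
Q = 0 for an adiabatic process, so W = −ΔU = 5190 J.
Net over both steps: W = 11300 J, Q = 3540 J, ΔU = -7760 J.

11300 J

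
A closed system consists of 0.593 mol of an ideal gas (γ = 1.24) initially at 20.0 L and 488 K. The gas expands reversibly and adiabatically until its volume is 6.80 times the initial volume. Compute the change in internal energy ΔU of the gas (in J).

-3700 J

P₁ = nRT₁/V₁ = 0.593×8.314×488/20.0 = 120 kPa.
Adiabatic: TV^(γ−1) = const ⇒ T₂ = 488×(0.147)^0.240 = 308 K; PV^γ = const ⇒ P₂ = 11.2 kPa.
For an ideal gas ΔU = nCvΔT with Cv = R/(γ−1) = 34.6 J/(mol·K).
ΔU = 0.593×34.6×(308−488) = -3700 J.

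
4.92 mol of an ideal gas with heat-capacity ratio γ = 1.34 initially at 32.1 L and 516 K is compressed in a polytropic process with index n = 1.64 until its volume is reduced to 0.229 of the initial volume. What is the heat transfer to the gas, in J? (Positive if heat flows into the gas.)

45600 J

P₁ = nRT₁/V₁ = 4.92×8.314×516/32.1 = 658 kPa.
Polytropic n=1.64: T₂ = T₁(V₁/V₂)^(n−1) = 516×(4.37)^0.64 = 1330 K; P₂ = P₁(V₁/V₂)^n = 7380 kPa.
W = (P₁V₁−P₂V₂)/(n−1) = (658×32.1−7380×7.35)/0.64 = -51700 J.
ΔU = nCvΔT = 4.92×24.5×(1330−516) = 97400 J.
Q = ΔU + W = 45600 J.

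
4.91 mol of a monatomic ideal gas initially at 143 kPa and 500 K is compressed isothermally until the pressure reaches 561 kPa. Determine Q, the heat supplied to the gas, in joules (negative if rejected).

-27900 J

V₁ = nRT₁/P₁ = 4.91×8.314×500/143 = 143 L.
Isothermal: T stays 500 K; PV = const ⇒ V₂ = 36.4 L, P₂ = 561 kPa.
ΔU = 0 (ideal gas, T constant).
W = nRT ln(V₂/V₁) = 4.91×8.314×500×ln(0.255) = -27900 J.
Q = ΔU + W = -27900 J.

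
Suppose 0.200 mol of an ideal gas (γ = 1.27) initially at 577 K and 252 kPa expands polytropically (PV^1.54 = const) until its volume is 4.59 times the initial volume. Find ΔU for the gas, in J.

-1990 J

V₁ = nRT₁/P₁ = 0.200×8.314×577/252 = 3.81 L.
Polytropic n=1.54: T₂ = T₁(V₁/V₂)^(n−1) = 577×(0.218)^0.54 = 253 K; P₂ = P₁(V₁/V₂)^n = 24.1 kPa.
For an ideal gas ΔU = nCvΔT with Cv = R/(γ−1) = 30.8 J/(mol·K).
ΔU = 0.200×30.8×(253−577) = -1990 J.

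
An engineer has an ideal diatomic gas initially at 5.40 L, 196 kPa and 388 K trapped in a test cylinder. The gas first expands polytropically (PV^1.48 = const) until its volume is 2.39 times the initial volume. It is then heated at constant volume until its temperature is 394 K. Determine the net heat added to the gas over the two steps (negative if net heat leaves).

795 J

n = P₁V₁/(RT₁) = 196×5.40/(8.314×388) = 0.328 mol.
Step 1 — Polytropic n=1.48: T₂ = T₁(V₁/V₂)^(n−1) = 388×(0.418)^0.48 = 255 K; P₂ = P₁(V₁/V₂)^n = 54.0 kPa.
W = (P₁V₁−P₂V₂)/(n−1) = (196×5.40−54.0×12.9)/0.48 = 754 J.
ΔU = nCvΔT = 0.328×20.8×(255−388) = -904 J.
Q = ΔU + W = -151 J.
State after step 1: P = 54.0 kPa, V = 12.9 L, T = 255 K.
Step 2 — Isochoric: V stays 12.9 L; P/T = const ⇒ T₂ = 394 K, P₂ = 83.3 kPa.
W = 0 (no volume change).
ΔU = nCvΔT = 0.328×20.8×(394−255) = 945 J.
Q = ΔU = 945 J.
Net over both steps: W = 754 J, Q = 795 J, ΔU = 40.9 J.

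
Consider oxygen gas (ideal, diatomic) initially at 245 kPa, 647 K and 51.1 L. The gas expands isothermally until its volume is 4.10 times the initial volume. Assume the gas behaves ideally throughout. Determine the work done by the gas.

17700 J

n = P₁V₁/(RT₁) = 245×51.1/(8.314×647) = 2.33 mol.
Isothermal: T stays 647 K; PV = const ⇒ V₂ = 210 L, P₂ = 59.8 kPa.
W = nRT ln(V₂/V₁) = 2.33×8.314×647×ln(4.10) = 17700 J.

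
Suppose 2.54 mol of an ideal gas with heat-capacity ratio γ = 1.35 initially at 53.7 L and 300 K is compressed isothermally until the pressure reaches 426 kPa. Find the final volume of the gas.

14.9 L

P₁ = nRT₁/V₁ = 2.54×8.314×300/53.7 = 118 kPa.
Isothermal: T stays 300 K; PV = const ⇒ V₂ = 14.9 L, P₂ = 426 kPa.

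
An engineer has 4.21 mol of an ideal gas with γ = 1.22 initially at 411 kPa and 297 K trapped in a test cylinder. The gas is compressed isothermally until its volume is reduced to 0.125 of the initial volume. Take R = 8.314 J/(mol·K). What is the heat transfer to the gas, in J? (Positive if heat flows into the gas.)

-21600 J

V₁ = nRT₁/P₁ = 4.21×8.314×297/411 = 25.3 L.
Isothermal: T stays 297 K; PV = const ⇒ V₂ = 3.16 L, P₂ = 3290 kPa.
ΔU = 0 (ideal gas, T constant).
W = nRT ln(V₂/V₁) = 4.21×8.314×297×ln(0.125) = -21600 J.
Q = ΔU + W = -21600 J.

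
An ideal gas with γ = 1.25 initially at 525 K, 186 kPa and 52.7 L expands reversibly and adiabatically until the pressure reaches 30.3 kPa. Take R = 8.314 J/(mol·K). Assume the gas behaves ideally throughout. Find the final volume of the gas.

225 L

Adiabatic: T₂/T₁ = (P₂/P₁)^((γ−1)/γ) ⇒ T₂ = 525×(0.163)^0.200 = 365 K; V₂ = 225 L.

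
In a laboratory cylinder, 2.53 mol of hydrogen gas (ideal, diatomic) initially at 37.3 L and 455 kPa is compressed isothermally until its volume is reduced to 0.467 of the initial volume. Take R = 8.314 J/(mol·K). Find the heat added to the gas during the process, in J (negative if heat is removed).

T₁ = P₁V₁/(nR) = 455×37.3/(2.53×8.314) = 807 K.
Isothermal: T stays 807 K; PV = const ⇒ V₂ = 17.4 L, P₂ = 974 kPa.
ΔU = 0 (ideal gas, T constant).
W = nRT ln(V₂/V₁) = 2.53×8.314×807×ln(0.467) = -12900 J.
Q = ΔU + W = -12900 J.

-12900 J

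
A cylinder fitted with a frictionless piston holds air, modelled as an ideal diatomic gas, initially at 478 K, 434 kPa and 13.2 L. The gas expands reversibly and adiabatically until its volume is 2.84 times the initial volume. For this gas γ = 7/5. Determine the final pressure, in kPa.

101 kPa

Adiabatic: TV^(γ−1) = const ⇒ T₂ = 478×(0.352)^0.400 = 315 K; PV^γ = const ⇒ P₂ = 101 kPa.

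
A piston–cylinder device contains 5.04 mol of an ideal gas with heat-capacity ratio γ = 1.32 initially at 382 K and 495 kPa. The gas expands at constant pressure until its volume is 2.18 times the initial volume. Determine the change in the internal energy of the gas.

V₁ = nRT₁/P₁ = 5.04×8.314×382/495 = 32.3 L.
Isobaric: P stays 495 kPa; V/T = const ⇒ T₂ = 833 K, V₂ = 70.5 L.
For an ideal gas ΔU = nCvΔT with Cv = R/(γ−1) = 26.0 J/(mol·K).
ΔU = 5.04×26.0×(833−382) = 59000 J.

59000 J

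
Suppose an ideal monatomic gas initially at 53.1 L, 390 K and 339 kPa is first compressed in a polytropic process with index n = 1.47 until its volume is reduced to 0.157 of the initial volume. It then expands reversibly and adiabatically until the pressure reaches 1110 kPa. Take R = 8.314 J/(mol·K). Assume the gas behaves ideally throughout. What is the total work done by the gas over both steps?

-23600 J

n = P₁V₁/(RT₁) = 339×53.1/(8.314×390) = 5.55 mol.
Step 1 — Polytropic n=1.47: T₂ = T₁(V₁/V₂)^(n−1) = 390×(6.37)^0.47 = 931 K; P₂ = P₁(V₁/V₂)^n = 5150 kPa.
W = (P₁V₁−P₂V₂)/(n−1) = (339×53.1−5150×8.34)/0.47 = -53100 J.
ΔU = nCvΔT = 5.55×12.5×(931−390) = 37500 J.
Q = ΔU + W = -15700 J.
State after step 1: P = 5150 kPa, V = 8.34 L, T = 931 K.
Step 2 — Adiabatic: T₂/T₁ = (P₂/P₁)^((γ−1)/γ) ⇒ T₂ = 931×(0.215)^0.400 = 504 K; V₂ = 20.9 L.
ΔU = nCvΔT = 5.55×12.5×(504−931) = -29600 J.
Q = 0 for an adiabatic process, so W = −ΔU = 29600 J.
Net over both steps: W = -23600 J, Q = -15700 J, ΔU = 7880 J.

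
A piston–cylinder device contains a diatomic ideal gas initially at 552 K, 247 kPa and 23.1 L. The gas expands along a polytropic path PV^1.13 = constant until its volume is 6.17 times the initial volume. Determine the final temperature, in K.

436 K

Polytropic n=1.13: T₂ = T₁(V₁/V₂)^(n−1) = 552×(0.162)^0.13 = 436 K; P₂ = P₁(V₁/V₂)^n = 31.6 kPa.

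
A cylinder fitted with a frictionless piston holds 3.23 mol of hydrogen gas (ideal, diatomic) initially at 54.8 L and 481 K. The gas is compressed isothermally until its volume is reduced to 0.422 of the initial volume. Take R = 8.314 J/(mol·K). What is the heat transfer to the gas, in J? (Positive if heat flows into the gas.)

P₁ = nRT₁/V₁ = 3.23×8.314×481/54.8 = 236 kPa.
Isothermal: T stays 481 K; PV = const ⇒ V₂ = 23.1 L, P₂ = 559 kPa.
ΔU = 0 (ideal gas, T constant).
W = nRT ln(V₂/V₁) = 3.23×8.314×481×ln(0.422) = -11100 J.
Q = ΔU + W = -11100 J.

-11100 J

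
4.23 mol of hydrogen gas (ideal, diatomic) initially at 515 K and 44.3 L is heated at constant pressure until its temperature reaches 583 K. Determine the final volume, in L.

50.1 L

P₁ = nRT₁/V₁ = 4.23×8.314×515/44.3 = 409 kPa.
Isobaric: P stays 409 kPa; V/T = const ⇒ T₂ = 583 K, V₂ = 50.1 L.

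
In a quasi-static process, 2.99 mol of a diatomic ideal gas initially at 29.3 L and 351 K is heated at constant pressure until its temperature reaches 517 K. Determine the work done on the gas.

P₁ = nRT₁/V₁ = 2.99×8.314×351/29.3 = 298 kPa.
Isobaric: P stays 298 kPa; V/T = const ⇒ T₂ = 517 K, V₂ = 43.2 L.
W = PΔV = 298×(43.2−29.3) kPa·L = 4130 J.
Work done on the gas = −W_by = -4130 J.

-4130 J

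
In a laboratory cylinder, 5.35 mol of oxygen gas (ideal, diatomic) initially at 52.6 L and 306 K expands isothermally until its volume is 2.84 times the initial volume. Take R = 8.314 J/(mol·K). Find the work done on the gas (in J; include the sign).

-14200 J

P₁ = nRT₁/V₁ = 5.35×8.314×306/52.6 = 259 kPa.
Isothermal: T stays 306 K; PV = const ⇒ V₂ = 149 L, P₂ = 91.1 kPa.
W = nRT ln(V₂/V₁) = 5.35×8.314×306×ln(2.84) = 14200 J.
Work done on the gas = −W_by = -14200 J.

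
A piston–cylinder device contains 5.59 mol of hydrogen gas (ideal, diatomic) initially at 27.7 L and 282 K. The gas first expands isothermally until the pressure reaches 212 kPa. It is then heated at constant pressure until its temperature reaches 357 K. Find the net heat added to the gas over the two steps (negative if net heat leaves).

22700 J

P₁ = nRT₁/V₁ = 5.59×8.314×282/27.7 = 473 kPa.
Step 1 — Isothermal: T stays 282 K; PV = const ⇒ V₂ = 61.8 L, P₂ = 212 kPa.
ΔU = 0 (ideal gas, T constant).
W = nRT ln(V₂/V₁) = 5.59×8.314×282×ln(2.23) = 10500 J.
Q = ΔU + W = 10500 J.
State after step 1: P = 212 kPa, V = 61.8 L, T = 282 K.
Step 2 — Isobaric: P stays 212 kPa; V/T = const ⇒ T₂ = 357 K, V₂ = 78.3 L.
W = PΔV = 212×(78.3−61.8) kPa·L = 3490 J.
ΔU = nCvΔT = 5.59×20.8×(357−282) = 8710 J.
Q = ΔU + W = nCpΔT = 12200 J.
Net over both steps: W = 14000 J, Q = 22700 J, ΔU = 8710 J.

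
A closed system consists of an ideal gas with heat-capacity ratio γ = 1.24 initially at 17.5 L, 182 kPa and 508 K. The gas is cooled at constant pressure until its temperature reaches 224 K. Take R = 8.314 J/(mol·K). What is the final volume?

7.72 L

Isobaric: P stays 182 kPa; V/T = const ⇒ T₂ = 224 K, V₂ = 7.72 L.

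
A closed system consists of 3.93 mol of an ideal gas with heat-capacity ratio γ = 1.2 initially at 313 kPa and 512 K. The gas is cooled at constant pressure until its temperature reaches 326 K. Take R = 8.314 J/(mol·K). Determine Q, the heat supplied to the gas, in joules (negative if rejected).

-36500 J

V₁ = nRT₁/P₁ = 3.93×8.314×512/313 = 53.4 L.
Isobaric: P stays 313 kPa; V/T = const ⇒ T₂ = 326 K, V₂ = 34.0 L.
W = PΔV = 313×(34.0−53.4) kPa·L = -6080 J.
ΔU = nCvΔT = 3.93×41.6×(326−512) = -30400 J.
Q = ΔU + W = nCpΔT = -36500 J.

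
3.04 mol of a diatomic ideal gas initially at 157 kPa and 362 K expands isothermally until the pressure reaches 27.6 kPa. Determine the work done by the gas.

V₁ = nRT₁/P₁ = 3.04×8.314×362/157 = 58.3 L.
Isothermal: T stays 362 K; PV = const ⇒ V₂ = 331 L, P₂ = 27.6 kPa.
W = nRT ln(V₂/V₁) = 3.04×8.314×362×ln(5.69) = 15900 J.

15900 J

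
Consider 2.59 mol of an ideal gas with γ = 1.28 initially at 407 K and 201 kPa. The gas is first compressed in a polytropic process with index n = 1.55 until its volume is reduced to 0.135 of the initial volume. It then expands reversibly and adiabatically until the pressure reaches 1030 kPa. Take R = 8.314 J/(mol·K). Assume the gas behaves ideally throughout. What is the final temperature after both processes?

888 K

V₁ = nRT₁/P₁ = 2.59×8.314×407/201 = 43.6 L.
Step 1 — Polytropic n=1.55: T₂ = T₁(V₁/V₂)^(n−1) = 407×(7.41)^0.55 = 1220 K; P₂ = P₁(V₁/V₂)^n = 4480 kPa.
W = (P₁V₁−P₂V₂)/(n−1) = (201×43.6−4480×5.89)/0.55 = -32000 J.
ΔU = nCvΔT = 2.59×29.7×(1220−407) = 62900 J.
Q = ΔU + W = 30900 J.
State after step 1: P = 4480 kPa, V = 5.89 L, T = 1220 K.
Step 2 — Adiabatic: T₂/T₁ = (P₂/P₁)^((γ−1)/γ) ⇒ T₂ = 1220×(0.230)^0.219 = 888 K; V₂ = 18.6 L.
ΔU = nCvΔT = 2.59×29.7×(888−1220) = -25900 J.
Q = 0 for an adiabatic process, so W = −ΔU = 25900 J.
Net over both steps: W = -6110 J, Q = 30900 J, ΔU = 37000 J.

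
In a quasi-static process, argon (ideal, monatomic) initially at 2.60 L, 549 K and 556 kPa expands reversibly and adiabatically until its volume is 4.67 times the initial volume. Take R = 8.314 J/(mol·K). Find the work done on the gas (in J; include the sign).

-1390 J

n = P₁V₁/(RT₁) = 556×2.60/(8.314×549) = 0.317 mol.
Adiabatic: TV^(γ−1) = const ⇒ T₂ = 549×(0.214)^0.667 = 196 K; PV^γ = const ⇒ P₂ = 42.6 kPa.
ΔU = nCvΔT = 0.317×12.5×(196−549) = -1390 J.
Q = 0 for an adiabatic process, so W = −ΔU = 1390 J.
Work done on the gas = −W_by = -1390 J.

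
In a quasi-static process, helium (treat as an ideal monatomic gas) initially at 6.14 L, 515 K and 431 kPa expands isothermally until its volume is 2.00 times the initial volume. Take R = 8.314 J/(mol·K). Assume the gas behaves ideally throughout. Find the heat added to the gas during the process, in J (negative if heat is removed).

n = P₁V₁/(RT₁) = 431×6.14/(8.314×515) = 0.618 mol.
Isothermal: T stays 515 K; PV = const ⇒ V₂ = 12.3 L, P₂ = 216 kPa.
ΔU = 0 (ideal gas, T constant).
W = nRT ln(V₂/V₁) = 0.618×8.314×515×ln(2.00) = 1830 J.
Q = ΔU + W = 1830 J.

1830 J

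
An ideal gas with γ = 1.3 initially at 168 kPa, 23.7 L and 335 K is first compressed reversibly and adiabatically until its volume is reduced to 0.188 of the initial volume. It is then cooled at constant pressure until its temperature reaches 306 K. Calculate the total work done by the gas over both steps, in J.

-11600 J

n = P₁V₁/(RT₁) = 168×23.7/(8.314×335) = 1.43 mol.
Step 1 — Adiabatic: TV^(γ−1) = const ⇒ T₂ = 335×(5.32)^0.300 = 553 K; PV^γ = const ⇒ P₂ = 1480 kPa.
ΔU = nCvΔT = 1.43×27.7×(553−335) = 8640 J.
Q = 0 for an adiabatic process, so W = −ΔU = -8640 J.
State after step 1: P = 1480 kPa, V = 4.46 L, T = 553 K.
Step 2 — Isobaric: P stays 1480 kPa; V/T = const ⇒ T₂ = 306 K, V₂ = 2.47 L.
W = PΔV = 1480×(2.47−4.46) kPa·L = -2940 J.
ΔU = nCvΔT = 1.43×27.7×(306−553) = -9790 J.
Q = ΔU + W = nCpΔT = -12700 J.
Net over both steps: W = -11600 J, Q = -12700 J, ΔU = -1150 J.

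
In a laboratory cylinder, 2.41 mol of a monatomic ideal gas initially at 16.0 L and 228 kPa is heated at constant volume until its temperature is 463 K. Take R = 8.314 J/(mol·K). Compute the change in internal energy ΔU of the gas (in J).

T₁ = P₁V₁/(nR) = 228×16.0/(2.41×8.314) = 182 K.
Isochoric: V stays 16.0 L; P/T = const ⇒ T₂ = 463 K, P₂ = 580 kPa.
For an ideal gas ΔU = nCvΔT with Cv = (3/2)R = 12.5 J/(mol·K).
ΔU = 2.41×12.5×(463−182) = 8440 J.

8440 J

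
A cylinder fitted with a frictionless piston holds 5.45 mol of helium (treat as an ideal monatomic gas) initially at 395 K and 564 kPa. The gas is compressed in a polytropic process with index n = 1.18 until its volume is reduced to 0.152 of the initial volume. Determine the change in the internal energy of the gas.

V₁ = nRT₁/P₁ = 5.45×8.314×395/564 = 31.7 L.
Polytropic n=1.18: T₂ = T₁(V₁/V₂)^(n−1) = 395×(6.58)^0.18 = 554 K; P₂ = P₁(V₁/V₂)^n = 5210 kPa.
For an ideal gas ΔU = nCvΔT with Cv = (3/2)R = 12.5 J/(mol·K).
ΔU = 5.45×12.5×(554−395) = 10800 J.

10800 J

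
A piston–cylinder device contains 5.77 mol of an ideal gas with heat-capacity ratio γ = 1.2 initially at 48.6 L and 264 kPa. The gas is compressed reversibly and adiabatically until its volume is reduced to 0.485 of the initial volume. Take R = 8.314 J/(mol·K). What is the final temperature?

309 K

T₁ = P₁V₁/(nR) = 264×48.6/(5.77×8.314) = 267 K.
Adiabatic: TV^(γ−1) = const ⇒ T₂ = 267×(2.06)^0.200 = 309 K; PV^γ = const ⇒ P₂ = 629 kPa.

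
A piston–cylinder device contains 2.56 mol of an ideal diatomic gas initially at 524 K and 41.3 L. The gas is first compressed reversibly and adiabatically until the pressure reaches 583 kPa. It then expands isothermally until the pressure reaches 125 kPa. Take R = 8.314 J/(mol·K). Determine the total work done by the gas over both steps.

14500 J

P₁ = nRT₁/V₁ = 2.56×8.314×524/41.3 = 270 kPa.
Step 1 — Adiabatic: T₂/T₁ = (P₂/P₁)^((γ−1)/γ) ⇒ T₂ = 524×(2.16)^0.286 = 653 K; V₂ = 23.8 L.
ΔU = nCvΔT = 2.56×20.8×(653−524) = 6860 J.
Q = 0 for an adiabatic process, so W = −ΔU = -6860 J.
State after step 1: P = 583 kPa, V = 23.8 L, T = 653 K.
Step 2 — Isothermal: T stays 653 K; PV = const ⇒ V₂ = 111 L, P₂ = 125 kPa.
ΔU = 0 (ideal gas, T constant).
W = nRT ln(V₂/V₁) = 2.56×8.314×653×ln(4.66) = 21400 J.
Q = ΔU + W = 21400 J.
Net over both steps: W = 14500 J, Q = 21400 J, ΔU = 6860 J.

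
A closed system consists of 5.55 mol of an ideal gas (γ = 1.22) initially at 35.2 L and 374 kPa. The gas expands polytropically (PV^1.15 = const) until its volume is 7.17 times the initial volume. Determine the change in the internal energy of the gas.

T₁ = P₁V₁/(nR) = 374×35.2/(5.55×8.314) = 285 K.
Polytropic n=1.15: T₂ = T₁(V₁/V₂)^(n−1) = 285×(0.139)^0.15 = 212 K; P₂ = P₁(V₁/V₂)^n = 38.8 kPa.
For an ideal gas ΔU = nCvΔT with Cv = R/(γ−1) = 37.8 J/(mol·K).
ΔU = 5.55×37.8×(212−285) = -15300 J.

-15300 J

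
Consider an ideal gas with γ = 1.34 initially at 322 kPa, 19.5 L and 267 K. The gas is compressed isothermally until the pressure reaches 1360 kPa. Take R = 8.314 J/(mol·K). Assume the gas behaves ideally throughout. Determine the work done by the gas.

n = P₁V₁/(RT₁) = 322×19.5/(8.314×267) = 2.83 mol.
Isothermal: T stays 267 K; PV = const ⇒ V₂ = 4.62 L, P₂ = 1360 kPa.
W = nRT ln(V₂/V₁) = 2.83×8.314×267×ln(0.237) = -9050 J.

-9050 J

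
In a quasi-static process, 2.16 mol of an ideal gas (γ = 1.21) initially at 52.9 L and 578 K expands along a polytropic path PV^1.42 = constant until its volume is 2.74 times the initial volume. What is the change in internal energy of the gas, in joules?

-17100 J

P₁ = nRT₁/V₁ = 2.16×8.314×578/52.9 = 196 kPa.
Polytropic n=1.42: T₂ = T₁(V₁/V₂)^(n−1) = 578×(0.365)^0.42 = 379 K; P₂ = P₁(V₁/V₂)^n = 46.9 kPa.
For an ideal gas ΔU = nCvΔT with Cv = R/(γ−1) = 39.6 J/(mol·K).
ΔU = 2.16×39.6×(379−578) = -17100 J.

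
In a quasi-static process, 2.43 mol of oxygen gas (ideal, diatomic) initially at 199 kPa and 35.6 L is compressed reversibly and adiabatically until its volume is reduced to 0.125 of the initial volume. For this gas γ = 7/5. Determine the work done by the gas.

T₁ = P₁V₁/(nR) = 199×35.6/(2.43×8.314) = 351 K.
Adiabatic: TV^(γ−1) = const ⇒ T₂ = 351×(8.00)^0.400 = 806 K; PV^γ = const ⇒ P₂ = 3660 kPa.
ΔU = nCvΔT = 2.43×20.8×(806−351) = 23000 J.
Q = 0 for an adiabatic process, so W = −ΔU = -23000 J.

-23000 J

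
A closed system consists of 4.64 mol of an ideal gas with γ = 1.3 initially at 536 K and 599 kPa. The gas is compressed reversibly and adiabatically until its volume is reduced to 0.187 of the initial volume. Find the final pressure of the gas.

V₁ = nRT₁/P₁ = 4.64×8.314×536/599 = 34.5 L.
Adiabatic: TV^(γ−1) = const ⇒ T₂ = 536×(5.35)^0.300 = 886 K; PV^γ = const ⇒ P₂ = 5300 kPa.

5300 kPa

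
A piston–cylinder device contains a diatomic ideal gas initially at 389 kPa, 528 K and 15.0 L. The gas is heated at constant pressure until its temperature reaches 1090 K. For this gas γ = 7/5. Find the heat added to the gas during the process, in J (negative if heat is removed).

21700 J

n = P₁V₁/(RT₁) = 389×15.0/(8.314×528) = 1.33 mol.
Isobaric: P stays 389 kPa; V/T = const ⇒ T₂ = 1090 K, V₂ = 31.0 L.
W = PΔV = 389×(31.0−15.0) kPa·L = 6210 J.
ΔU = nCvΔT = 1.33×20.8×(1090−528) = 15500 J.
Q = ΔU + W = nCpΔT = 21700 J.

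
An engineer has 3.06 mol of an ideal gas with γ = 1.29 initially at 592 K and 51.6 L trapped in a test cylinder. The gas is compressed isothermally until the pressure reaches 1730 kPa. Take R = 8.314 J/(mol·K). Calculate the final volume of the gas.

P₁ = nRT₁/V₁ = 3.06×8.314×592/51.6 = 292 kPa.
Isothermal: T stays 592 K; PV = const ⇒ V₂ = 8.71 L, P₂ = 1730 kPa.

8.71 L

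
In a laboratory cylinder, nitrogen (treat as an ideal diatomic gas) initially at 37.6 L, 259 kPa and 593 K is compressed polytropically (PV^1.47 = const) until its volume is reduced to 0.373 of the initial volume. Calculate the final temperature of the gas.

Polytropic n=1.47: T₂ = T₁(V₁/V₂)^(n−1) = 593×(2.68)^0.47 = 943 K; P₂ = P₁(V₁/V₂)^n = 1100 kPa.

943 K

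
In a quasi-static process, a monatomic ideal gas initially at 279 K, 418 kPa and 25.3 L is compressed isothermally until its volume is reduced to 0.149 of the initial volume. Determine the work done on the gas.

20100 J

n = P₁V₁/(RT₁) = 418×25.3/(8.314×279) = 4.56 mol.
Isothermal: T stays 279 K; PV = const ⇒ V₂ = 3.77 L, P₂ = 2810 kPa.
W = nRT ln(V₂/V₁) = 4.56×8.314×279×ln(0.149) = -20100 J.
Work done on the gas = −W_by = 20100 J.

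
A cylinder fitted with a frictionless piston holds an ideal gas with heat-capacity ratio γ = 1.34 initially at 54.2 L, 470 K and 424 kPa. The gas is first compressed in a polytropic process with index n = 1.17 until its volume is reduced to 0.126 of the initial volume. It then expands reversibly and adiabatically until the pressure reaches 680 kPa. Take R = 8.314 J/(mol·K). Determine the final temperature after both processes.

407 K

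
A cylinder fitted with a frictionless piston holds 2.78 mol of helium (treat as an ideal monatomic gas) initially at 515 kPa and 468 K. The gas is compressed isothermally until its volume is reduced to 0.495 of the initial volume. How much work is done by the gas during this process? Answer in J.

V₁ = nRT₁/P₁ = 2.78×8.314×468/515 = 21.0 L.
Isothermal: T stays 468 K; PV = const ⇒ V₂ = 10.4 L, P₂ = 1040 kPa.
W = nRT ln(V₂/V₁) = 2.78×8.314×468×ln(0.495) = -7610 J.

-7610 J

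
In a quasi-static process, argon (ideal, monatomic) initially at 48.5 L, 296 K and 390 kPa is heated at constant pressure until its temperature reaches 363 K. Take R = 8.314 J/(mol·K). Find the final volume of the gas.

59.5 L

Isobaric: P stays 390 kPa; V/T = const ⇒ T₂ = 363 K, V₂ = 59.5 L.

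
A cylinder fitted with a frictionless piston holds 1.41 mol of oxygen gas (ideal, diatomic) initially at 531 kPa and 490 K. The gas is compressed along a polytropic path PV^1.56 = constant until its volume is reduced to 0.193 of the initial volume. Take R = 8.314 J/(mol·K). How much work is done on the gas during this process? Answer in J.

15500 J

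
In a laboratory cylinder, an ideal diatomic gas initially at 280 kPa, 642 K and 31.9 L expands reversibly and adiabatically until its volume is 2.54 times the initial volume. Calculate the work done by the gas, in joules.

6950 J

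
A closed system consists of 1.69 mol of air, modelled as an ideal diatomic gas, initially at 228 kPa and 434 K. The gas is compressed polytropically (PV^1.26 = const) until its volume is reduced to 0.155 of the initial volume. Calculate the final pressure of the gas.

2390 kPa

V₁ = nRT₁/P₁ = 1.69×8.314×434/228 = 26.7 L.
Polytropic n=1.26: T₂ = T₁(V₁/V₂)^(n−1) = 434×(6.45)^0.26 = 705 K; P₂ = P₁(V₁/V₂)^n = 2390 kPa.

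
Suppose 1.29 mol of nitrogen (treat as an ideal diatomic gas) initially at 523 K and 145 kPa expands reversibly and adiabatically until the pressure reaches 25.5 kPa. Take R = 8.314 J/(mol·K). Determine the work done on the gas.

-5490 J

V₁ = nRT₁/P₁ = 1.29×8.314×523/145 = 38.7 L.
Adiabatic: T₂/T₁ = (P₂/P₁)^((γ−1)/γ) ⇒ T₂ = 523×(0.176)^0.286 = 318 K; V₂ = 134 L.
ΔU = nCvΔT = 1.29×20.8×(318−523) = -5490 J.
Q = 0 for an adiabatic process, so W = −ΔU = 5490 J.
Work done on the gas = −W_by = -5490 J.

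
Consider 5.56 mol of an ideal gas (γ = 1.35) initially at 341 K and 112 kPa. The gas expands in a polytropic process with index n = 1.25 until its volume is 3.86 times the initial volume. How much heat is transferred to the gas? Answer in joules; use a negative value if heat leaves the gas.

5160 J

V₁ = nRT₁/P₁ = 5.56×8.314×341/112 = 141 L.
Polytropic n=1.25: T₂ = T₁(V₁/V₂)^(n−1) = 341×(0.259)^0.25 = 243 K; P₂ = P₁(V₁/V₂)^n = 20.7 kPa.
W = (P₁V₁−P₂V₂)/(n−1) = (112×141−20.7×543)/0.25 = 18100 J.
ΔU = nCvΔT = 5.56×23.8×(243−341) = -12900 J.
Q = ΔU + W = 5160 J.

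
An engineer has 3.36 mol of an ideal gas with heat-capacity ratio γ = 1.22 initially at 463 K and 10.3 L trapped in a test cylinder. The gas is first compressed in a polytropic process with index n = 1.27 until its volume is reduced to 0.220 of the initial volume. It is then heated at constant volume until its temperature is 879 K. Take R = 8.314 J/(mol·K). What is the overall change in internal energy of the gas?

52800 J

P₁ = nRT₁/V₁ = 3.36×8.314×463/10.3 = 1260 kPa.
Step 1 — Polytropic n=1.27: T₂ = T₁(V₁/V₂)^(n−1) = 463×(4.55)^0.27 = 697 K; P₂ = P₁(V₁/V₂)^n = 8590 kPa.
W = (P₁V₁−P₂V₂)/(n−1) = (1260×10.3−8590×2.27)/0.27 = -24200 J.
ΔU = nCvΔT = 3.36×37.8×(697−463) = 29700 J.
Q = ΔU + W = 5500 J.
State after step 1: P = 8590 kPa, V = 2.27 L, T = 697 K.
Step 2 — Isochoric: V stays 2.27 L; P/T = const ⇒ T₂ = 879 K, P₂ = 10800 kPa.
W = 0 (no volume change).
ΔU = nCvΔT = 3.36×37.8×(879−697) = 23100 J.
Q = ΔU = 23100 J.
Net over both steps: W = -24200 J, Q = 28600 J, ΔU = 52800 J.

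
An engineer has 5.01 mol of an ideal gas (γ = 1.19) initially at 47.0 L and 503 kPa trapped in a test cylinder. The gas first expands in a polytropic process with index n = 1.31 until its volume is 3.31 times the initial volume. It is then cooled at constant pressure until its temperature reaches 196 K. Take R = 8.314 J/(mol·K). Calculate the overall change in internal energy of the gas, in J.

T₁ = P₁V₁/(nR) = 503×47.0/(5.01×8.314) = 568 K.
Step 1 — Polytropic n=1.31: T₂ = T₁(V₁/V₂)^(n−1) = 568×(0.302)^0.31 = 392 K; P₂ = P₁(V₁/V₂)^n = 105 kPa.
W = (P₁V₁−P₂V₂)/(n−1) = (503×47.0−105×156)/0.31 = 23600 J.
ΔU = nCvΔT = 5.01×43.8×(392−568) = -38600 J.
Q = ΔU + W = -14900 J.
State after step 1: P = 105 kPa, V = 156 L, T = 392 K.
Step 2 — Isobaric: P stays 105 kPa; V/T = const ⇒ T₂ = 196 K, V₂ = 77.9 L.
W = PΔV = 105×(77.9−156) kPa·L = -8150 J.
ΔU = nCvΔT = 5.01×43.8×(196−392) = -42900 J.
Q = ΔU + W = nCpΔT = -51000 J.
Net over both steps: W = 15500 J, Q = -66000 J, ΔU = -81500 J.

-81500 J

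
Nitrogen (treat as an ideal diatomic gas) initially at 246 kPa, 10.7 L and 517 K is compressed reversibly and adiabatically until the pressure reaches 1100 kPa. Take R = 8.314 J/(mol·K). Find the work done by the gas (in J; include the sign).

-3510 J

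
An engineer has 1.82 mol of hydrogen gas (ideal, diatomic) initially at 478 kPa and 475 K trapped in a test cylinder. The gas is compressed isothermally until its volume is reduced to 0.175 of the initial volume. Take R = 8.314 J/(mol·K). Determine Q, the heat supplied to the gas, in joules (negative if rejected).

-12500 J

V₁ = nRT₁/P₁ = 1.82×8.314×475/478 = 15.0 L.
Isothermal: T stays 475 K; PV = const ⇒ V₂ = 2.63 L, P₂ = 2730 kPa.
ΔU = 0 (ideal gas, T constant).
W = nRT ln(V₂/V₁) = 1.82×8.314×475×ln(0.175) = -12500 J.
Q = ΔU + W = -12500 J.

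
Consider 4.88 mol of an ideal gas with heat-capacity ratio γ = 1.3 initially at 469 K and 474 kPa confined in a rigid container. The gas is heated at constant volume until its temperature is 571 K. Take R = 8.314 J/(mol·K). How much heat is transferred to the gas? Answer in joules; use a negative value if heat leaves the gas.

13800 J

V₁ = nRT₁/P₁ = 4.88×8.314×469/474 = 40.1 L.
Isochoric: V stays 40.1 L; P/T = const ⇒ T₂ = 571 K, P₂ = 577 kPa.
W = 0 (no volume change).
ΔU = nCvΔT = 4.88×27.7×(571−469) = 13800 J.
Q = ΔU = 13800 J.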